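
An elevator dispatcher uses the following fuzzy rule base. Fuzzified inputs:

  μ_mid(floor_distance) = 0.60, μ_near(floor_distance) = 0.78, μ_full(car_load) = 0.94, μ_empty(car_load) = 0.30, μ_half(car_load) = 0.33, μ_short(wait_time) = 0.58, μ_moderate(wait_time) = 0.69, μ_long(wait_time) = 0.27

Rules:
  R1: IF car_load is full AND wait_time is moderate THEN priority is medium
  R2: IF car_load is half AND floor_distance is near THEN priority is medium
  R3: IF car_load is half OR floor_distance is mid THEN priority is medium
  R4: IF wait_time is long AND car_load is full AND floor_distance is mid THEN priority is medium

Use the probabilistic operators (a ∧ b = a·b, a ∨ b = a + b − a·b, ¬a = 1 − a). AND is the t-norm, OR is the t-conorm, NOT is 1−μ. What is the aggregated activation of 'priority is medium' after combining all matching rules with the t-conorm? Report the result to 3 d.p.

R1: full=0.94, moderate=0.69; AND[a·b] → w = 0.6486
R2: half=0.33, near=0.78; AND[a·b] → w = 0.2574
R3: half=0.33, mid=0.60; OR[a + b − a·b] → w = 0.7320
R4: long=0.27, full=0.94, mid=0.60; AND[a·b] → w = 0.1523
Rules with consequent 'medium': {R1, R2, R3, R4} → strengths 0.6486, 0.2574, 0.7320, 0.1523
Aggregate via t-conorm [a + b − a·b]: 0.9407

0.941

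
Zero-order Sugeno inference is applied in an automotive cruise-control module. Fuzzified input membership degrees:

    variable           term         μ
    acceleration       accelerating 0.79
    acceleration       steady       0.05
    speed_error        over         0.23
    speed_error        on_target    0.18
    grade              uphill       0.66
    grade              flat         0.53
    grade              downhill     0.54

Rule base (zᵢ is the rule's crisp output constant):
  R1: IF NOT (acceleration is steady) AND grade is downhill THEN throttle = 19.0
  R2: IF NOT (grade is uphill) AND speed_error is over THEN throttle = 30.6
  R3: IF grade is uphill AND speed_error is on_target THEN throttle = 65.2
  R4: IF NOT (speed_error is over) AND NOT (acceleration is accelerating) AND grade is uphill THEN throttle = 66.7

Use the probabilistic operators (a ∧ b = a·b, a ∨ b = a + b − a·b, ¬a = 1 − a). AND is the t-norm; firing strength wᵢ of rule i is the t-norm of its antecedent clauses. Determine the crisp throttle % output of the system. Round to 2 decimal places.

33.06

R1 (z=19.0): ¬steady=1−0.05=0.95, downhill=0.54; AND[a·b] → w = 0.5130
R2 (z=30.6): ¬uphill=1−0.66=0.34, over=0.23; AND[a·b] → w = 0.0782
R3 (z=65.2): uphill=0.66, on_target=0.18; AND[a·b] → w = 0.1188
R4 (z=66.7): ¬over=1−0.23=0.77, ¬accelerating=1−0.79=0.21, uphill=0.66; AND[a·b] → w = 0.1067
Weighted average = (0.5130·19.0 + 0.0782·30.6 + 0.1188·65.2 + 0.1067·66.7) / (0.5130 + 0.0782 + 0.1188 + 0.1067)
  = 27.0040 / 0.8167 = 33.06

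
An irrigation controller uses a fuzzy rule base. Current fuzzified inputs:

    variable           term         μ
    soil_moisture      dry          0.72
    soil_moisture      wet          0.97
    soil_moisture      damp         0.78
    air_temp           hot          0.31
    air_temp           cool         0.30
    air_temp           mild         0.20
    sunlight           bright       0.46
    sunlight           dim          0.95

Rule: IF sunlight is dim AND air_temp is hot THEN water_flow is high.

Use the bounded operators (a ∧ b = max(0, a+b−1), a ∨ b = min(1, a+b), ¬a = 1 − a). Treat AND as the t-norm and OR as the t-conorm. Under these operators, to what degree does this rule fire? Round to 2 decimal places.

firing strength: dim=0.95, hot=0.31; AND[max(0, a+b−1)] → w = 0.26

0.26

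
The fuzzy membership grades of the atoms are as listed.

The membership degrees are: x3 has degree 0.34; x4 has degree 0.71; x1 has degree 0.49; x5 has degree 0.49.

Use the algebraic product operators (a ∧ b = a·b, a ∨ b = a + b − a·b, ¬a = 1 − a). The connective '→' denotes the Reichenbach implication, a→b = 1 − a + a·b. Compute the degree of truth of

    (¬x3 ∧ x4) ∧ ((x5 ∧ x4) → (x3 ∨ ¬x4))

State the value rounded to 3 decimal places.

0.392

¬x3 = 1 − 0.3400 = 0.6600
¬x3 ∧ x4 = a·b on (0.6600, 0.7100) = 0.4686
x5 ∧ x4 = a·b on (0.4900, 0.7100) = 0.3479
¬x4 = 1 − 0.7100 = 0.2900
x3 ∨ ¬x4 = a + b − a·b on (0.3400, 0.2900) = 0.5314
(x5 ∧ x4) → (x3 ∨ ¬x4)  [Reichenbach: 1 − a + a·b] with a=0.3479, b=0.5314 → 0.8370
(¬x3 ∧ x4) ∧ ((x5 ∧ x4) → (x3 ∨ ¬x4)) = a·b on (0.4686, 0.8370) = 0.3922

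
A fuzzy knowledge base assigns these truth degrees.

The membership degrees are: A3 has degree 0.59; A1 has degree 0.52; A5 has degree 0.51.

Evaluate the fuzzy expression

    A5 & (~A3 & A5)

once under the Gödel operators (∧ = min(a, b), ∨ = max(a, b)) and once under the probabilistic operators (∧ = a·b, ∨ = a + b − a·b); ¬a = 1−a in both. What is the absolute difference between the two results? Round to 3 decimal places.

0.303

Under Gödel:
  ~A3 = 1 − 0.59 = 0.41
  ~A3 & A5 = min(a, b) on (0.41, 0.51) = 0.41
  A5 & (~A3 & A5) = min(a, b) on (0.51, 0.41) = 0.41
  → value = 0.4100
Under probabilistic:
  ~A3 = 1 − 0.5900 = 0.4100
  ~A3 & A5 = a·b on (0.4100, 0.5100) = 0.2091
  A5 & (~A3 & A5) = a·b on (0.5100, 0.2091) = 0.1066
  → value = 0.1066
|0.4100 − 0.1066| = 0.303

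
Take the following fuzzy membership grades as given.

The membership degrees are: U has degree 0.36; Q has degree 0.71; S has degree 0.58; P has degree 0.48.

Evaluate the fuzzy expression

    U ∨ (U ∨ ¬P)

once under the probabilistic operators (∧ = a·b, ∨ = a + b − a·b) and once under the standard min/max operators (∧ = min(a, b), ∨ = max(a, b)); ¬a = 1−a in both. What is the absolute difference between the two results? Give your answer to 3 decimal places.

Under probabilistic:
  ¬P = 1 − 0.4800 = 0.5200
  U ∨ ¬P = a + b − a·b on (0.3600, 0.5200) = 0.6928
  U ∨ (U ∨ ¬P) = a + b − a·b on (0.3600, 0.6928) = 0.8034
  → value = 0.8034
Under standard min/max:
  ¬P = 1 − 0.48 = 0.52
  U ∨ ¬P = max(a, b) on (0.36, 0.52) = 0.52
  U ∨ (U ∨ ¬P) = max(a, b) on (0.36, 0.52) = 0.52
  → value = 0.5200
|0.8034 − 0.5200| = 0.283

0.283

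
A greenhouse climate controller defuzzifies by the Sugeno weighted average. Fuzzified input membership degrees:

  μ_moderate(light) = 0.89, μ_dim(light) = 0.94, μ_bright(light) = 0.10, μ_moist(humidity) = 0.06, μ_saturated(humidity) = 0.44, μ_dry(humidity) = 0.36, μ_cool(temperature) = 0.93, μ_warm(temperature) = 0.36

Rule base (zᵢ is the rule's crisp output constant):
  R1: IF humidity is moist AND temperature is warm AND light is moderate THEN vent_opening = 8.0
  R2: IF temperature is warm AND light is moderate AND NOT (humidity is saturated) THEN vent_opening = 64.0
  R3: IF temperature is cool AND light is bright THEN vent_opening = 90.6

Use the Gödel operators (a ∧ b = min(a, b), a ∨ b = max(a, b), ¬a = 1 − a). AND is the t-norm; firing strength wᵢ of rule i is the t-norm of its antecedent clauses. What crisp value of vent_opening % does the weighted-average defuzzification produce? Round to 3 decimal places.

62.654

R1 (z=8.0): moist=0.06, warm=0.36, moderate=0.89; AND[min(a, b)] → w = 0.06
R2 (z=64.0): warm=0.36, moderate=0.89, ¬saturated=1−0.44=0.56; AND[min(a, b)] → w = 0.36
R3 (z=90.6): cool=0.93, bright=0.10; AND[min(a, b)] → w = 0.10
Weighted average = (0.06·8.0 + 0.36·64.0 + 0.10·90.6) / (0.06 + 0.36 + 0.10)
  = 32.5800 / 0.5200 = 62.654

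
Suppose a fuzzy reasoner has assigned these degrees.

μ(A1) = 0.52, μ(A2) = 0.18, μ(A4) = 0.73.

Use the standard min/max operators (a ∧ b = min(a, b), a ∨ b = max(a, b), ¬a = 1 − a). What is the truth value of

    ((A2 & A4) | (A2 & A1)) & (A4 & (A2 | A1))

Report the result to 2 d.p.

A2 & A4 = min(a, b) on (0.18, 0.73) = 0.18
A2 & A1 = min(a, b) on (0.18, 0.52) = 0.18
(A2 & A4) | (A2 & A1) = max(a, b) on (0.18, 0.18) = 0.18
A2 | A1 = max(a, b) on (0.18, 0.52) = 0.52
A4 & (A2 | A1) = min(a, b) on (0.73, 0.52) = 0.52
((A2 & A4) | (A2 & A1)) & (A4 & (A2 | A1)) = min(a, b) on (0.18, 0.52) = 0.18

0.18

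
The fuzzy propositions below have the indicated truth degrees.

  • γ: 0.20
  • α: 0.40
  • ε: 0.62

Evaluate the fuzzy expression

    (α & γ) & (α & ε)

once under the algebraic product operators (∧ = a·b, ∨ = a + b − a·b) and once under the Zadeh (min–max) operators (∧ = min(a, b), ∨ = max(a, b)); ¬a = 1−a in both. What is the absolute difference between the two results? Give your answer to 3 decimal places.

Under algebraic product:
  α & γ = a·b on (0.4000, 0.2000) = 0.0800
  α & ε = a·b on (0.4000, 0.6200) = 0.2480
  (α & γ) & (α & ε) = a·b on (0.0800, 0.2480) = 0.0198
  → value = 0.0198
Under Zadeh (min–max):
  α & γ = min(a, b) on (0.40, 0.20) = 0.20
  α & ε = min(a, b) on (0.40, 0.62) = 0.40
  (α & γ) & (α & ε) = min(a, b) on (0.20, 0.40) = 0.20
  → value = 0.2000
|0.0198 − 0.2000| = 0.180

0.180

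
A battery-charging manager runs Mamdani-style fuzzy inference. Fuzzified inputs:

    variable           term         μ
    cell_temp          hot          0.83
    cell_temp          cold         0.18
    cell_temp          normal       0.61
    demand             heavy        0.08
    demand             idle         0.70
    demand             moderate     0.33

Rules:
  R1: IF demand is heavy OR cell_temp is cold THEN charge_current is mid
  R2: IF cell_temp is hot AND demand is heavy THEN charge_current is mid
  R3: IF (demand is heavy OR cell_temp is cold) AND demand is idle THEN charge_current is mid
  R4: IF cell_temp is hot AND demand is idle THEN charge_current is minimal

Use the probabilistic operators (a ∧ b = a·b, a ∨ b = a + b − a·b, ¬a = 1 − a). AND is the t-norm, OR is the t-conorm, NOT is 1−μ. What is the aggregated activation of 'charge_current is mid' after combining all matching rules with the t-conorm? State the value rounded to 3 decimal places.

0.417

R1: heavy=0.08, cold=0.18; OR[a + b − a·b] → w = 0.2456
R2: hot=0.83, heavy=0.08; AND[a·b] → w = 0.0664
R3: (heavy=0.08 OR cold=0.18) = 0.2456; AND[a·b] with idle=0.70 → w = 0.1719
R4: hot=0.83, idle=0.70; AND[a·b] → w = 0.5810
Rules with consequent 'mid': {R1, R2, R3} → strengths 0.2456, 0.0664, 0.1719
Aggregate via t-conorm [a + b − a·b]: 0.4168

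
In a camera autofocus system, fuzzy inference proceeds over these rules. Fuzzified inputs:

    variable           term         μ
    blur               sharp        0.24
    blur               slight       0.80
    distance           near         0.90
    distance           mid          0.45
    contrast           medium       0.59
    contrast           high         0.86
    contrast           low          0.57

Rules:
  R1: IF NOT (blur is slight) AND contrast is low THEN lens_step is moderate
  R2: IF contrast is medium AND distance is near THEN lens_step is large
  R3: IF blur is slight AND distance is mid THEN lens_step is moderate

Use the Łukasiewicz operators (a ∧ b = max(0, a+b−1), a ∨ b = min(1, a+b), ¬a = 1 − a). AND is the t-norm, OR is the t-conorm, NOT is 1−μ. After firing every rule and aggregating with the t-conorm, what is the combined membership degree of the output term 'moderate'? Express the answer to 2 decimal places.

R1: ¬slight=1−0.80=0.20, low=0.57; AND[max(0, a+b−1)] → w = 0.00
R2: medium=0.59, near=0.90; AND[max(0, a+b−1)] → w = 0.49
R3: slight=0.80, mid=0.45; AND[max(0, a+b−1)] → w = 0.25
Rules with consequent 'moderate': {R1, R3} → strengths 0.00, 0.25
Aggregate via t-conorm [min(1, a+b)]: 0.25

0.25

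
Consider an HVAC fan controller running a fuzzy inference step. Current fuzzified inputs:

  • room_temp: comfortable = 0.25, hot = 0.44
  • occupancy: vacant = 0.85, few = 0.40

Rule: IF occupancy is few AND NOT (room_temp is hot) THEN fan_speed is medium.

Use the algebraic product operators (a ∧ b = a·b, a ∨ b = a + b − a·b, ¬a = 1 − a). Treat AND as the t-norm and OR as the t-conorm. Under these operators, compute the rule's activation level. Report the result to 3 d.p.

firing strength: few=0.40, ¬hot=1−0.44=0.56; AND[a·b] → w = 0.2240

0.224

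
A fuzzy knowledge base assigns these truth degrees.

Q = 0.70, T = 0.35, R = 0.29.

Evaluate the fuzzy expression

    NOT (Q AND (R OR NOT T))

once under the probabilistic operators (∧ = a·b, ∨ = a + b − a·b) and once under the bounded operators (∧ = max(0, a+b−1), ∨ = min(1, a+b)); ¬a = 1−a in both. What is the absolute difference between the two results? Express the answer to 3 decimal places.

Under probabilistic:
  NOT T = 1 − 0.3500 = 0.6500
  R OR NOT T = a + b − a·b on (0.2900, 0.6500) = 0.7515
  Q AND (R OR NOT T) = a·b on (0.7000, 0.7515) = 0.5260
  NOT (Q AND (R OR NOT T)) = 1 − 0.5260 = 0.4740
  → value = 0.4740
Under bounded:
  NOT T = 1 − 0.35 = 0.65
  R OR NOT T = min(1, a+b) on (0.29, 0.65) = 0.94
  Q AND (R OR NOT T) = max(0, a+b−1) on (0.70, 0.94) = 0.64
  NOT (Q AND (R OR NOT T)) = 1 − 0.64 = 0.36
  → value = 0.3600
|0.4740 − 0.3600| = 0.114

0.114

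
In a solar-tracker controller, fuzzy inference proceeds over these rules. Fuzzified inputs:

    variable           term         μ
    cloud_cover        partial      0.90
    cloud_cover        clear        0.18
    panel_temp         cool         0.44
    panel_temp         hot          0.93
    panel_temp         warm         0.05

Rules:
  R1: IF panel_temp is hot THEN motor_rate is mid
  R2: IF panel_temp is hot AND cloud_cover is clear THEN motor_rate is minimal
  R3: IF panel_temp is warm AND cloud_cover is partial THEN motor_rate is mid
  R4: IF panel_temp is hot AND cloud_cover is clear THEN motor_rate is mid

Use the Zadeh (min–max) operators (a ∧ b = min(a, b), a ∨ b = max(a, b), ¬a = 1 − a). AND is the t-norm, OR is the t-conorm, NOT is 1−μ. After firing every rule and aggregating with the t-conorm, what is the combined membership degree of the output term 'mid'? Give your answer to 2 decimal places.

R1: hot=0.93 → w = 0.93
R2: hot=0.93, clear=0.18; AND[min(a, b)] → w = 0.18
R3: warm=0.05, partial=0.90; AND[min(a, b)] → w = 0.05
R4: hot=0.93, clear=0.18; AND[min(a, b)] → w = 0.18
Rules with consequent 'mid': {R1, R3, R4} → strengths 0.93, 0.05, 0.18
Aggregate via t-conorm [max(a, b)]: 0.93

0.93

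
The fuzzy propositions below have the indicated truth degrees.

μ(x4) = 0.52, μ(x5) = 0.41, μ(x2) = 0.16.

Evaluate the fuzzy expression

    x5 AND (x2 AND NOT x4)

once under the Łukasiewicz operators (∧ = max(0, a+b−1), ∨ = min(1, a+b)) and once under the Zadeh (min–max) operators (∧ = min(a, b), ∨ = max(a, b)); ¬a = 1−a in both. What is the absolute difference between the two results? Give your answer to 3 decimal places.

0.160

Under Łukasiewicz:
  NOT x4 = 1 − 0.52 = 0.48
  x2 AND NOT x4 = max(0, a+b−1) on (0.16, 0.48) = 0.00
  x5 AND (x2 AND NOT x4) = max(0, a+b−1) on (0.41, 0.00) = 0.00
  → value = 0.0000
Under Zadeh (min–max):
  NOT x4 = 1 − 0.52 = 0.48
  x2 AND NOT x4 = min(a, b) on (0.16, 0.48) = 0.16
  x5 AND (x2 AND NOT x4) = min(a, b) on (0.41, 0.16) = 0.16
  → value = 0.1600
|0.0000 − 0.1600| = 0.160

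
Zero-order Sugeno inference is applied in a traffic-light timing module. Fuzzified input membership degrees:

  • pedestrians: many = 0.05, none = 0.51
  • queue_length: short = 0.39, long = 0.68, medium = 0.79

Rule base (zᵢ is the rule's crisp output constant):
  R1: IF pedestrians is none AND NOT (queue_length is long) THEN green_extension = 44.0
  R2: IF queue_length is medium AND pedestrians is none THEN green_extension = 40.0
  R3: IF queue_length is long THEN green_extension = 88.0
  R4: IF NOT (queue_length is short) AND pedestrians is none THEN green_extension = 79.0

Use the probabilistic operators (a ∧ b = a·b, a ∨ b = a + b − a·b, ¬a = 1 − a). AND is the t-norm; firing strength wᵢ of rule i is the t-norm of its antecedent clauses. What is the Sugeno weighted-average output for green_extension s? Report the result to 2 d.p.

69.17

R1 (z=44.0): none=0.51, ¬long=1−0.68=0.32; AND[a·b] → w = 0.1632
R2 (z=40.0): medium=0.79, none=0.51; AND[a·b] → w = 0.4029
R3 (z=88.0): long=0.68 → w = 0.6800
R4 (z=79.0): ¬short=1−0.39=0.61, none=0.51; AND[a·b] → w = 0.3111
Weighted average = (0.1632·44.0 + 0.4029·40.0 + 0.6800·88.0 + 0.3111·79.0) / (0.1632 + 0.4029 + 0.6800 + 0.3111)
  = 107.7137 / 1.5572 = 69.17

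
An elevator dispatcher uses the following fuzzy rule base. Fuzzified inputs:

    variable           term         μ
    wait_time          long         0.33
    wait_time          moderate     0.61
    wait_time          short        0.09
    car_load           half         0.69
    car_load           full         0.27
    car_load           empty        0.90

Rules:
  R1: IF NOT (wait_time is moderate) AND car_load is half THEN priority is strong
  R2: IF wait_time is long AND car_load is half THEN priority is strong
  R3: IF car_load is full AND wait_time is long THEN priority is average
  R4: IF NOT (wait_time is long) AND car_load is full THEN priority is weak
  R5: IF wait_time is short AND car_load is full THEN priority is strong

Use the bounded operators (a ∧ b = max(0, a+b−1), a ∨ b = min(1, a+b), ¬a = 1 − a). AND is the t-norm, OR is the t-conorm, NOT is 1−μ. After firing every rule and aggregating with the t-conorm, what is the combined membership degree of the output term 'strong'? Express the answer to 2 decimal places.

0.10

R1: ¬moderate=1−0.61=0.39, half=0.69; AND[max(0, a+b−1)] → w = 0.08
R2: long=0.33, half=0.69; AND[max(0, a+b−1)] → w = 0.02
R3: full=0.27, long=0.33; AND[max(0, a+b−1)] → w = 0.00
R4: ¬long=1−0.33=0.67, full=0.27; AND[max(0, a+b−1)] → w = 0.00
R5: short=0.09, full=0.27; AND[max(0, a+b−1)] → w = 0.00
Rules with consequent 'strong': {R1, R2, R5} → strengths 0.08, 0.02, 0.00
Aggregate via t-conorm [min(1, a+b)]: 0.10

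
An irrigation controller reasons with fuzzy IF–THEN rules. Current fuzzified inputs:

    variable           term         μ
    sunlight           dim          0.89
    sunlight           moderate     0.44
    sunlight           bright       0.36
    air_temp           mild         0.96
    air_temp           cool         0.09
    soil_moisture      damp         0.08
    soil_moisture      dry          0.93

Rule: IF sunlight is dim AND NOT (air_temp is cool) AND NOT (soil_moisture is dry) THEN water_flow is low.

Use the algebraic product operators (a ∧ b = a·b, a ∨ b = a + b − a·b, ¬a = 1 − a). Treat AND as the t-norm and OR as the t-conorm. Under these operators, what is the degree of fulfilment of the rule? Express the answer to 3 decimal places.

0.057

firing strength: dim=0.89, ¬cool=1−0.09=0.91, ¬dry=1−0.93=0.07; AND[a·b] → w = 0.0567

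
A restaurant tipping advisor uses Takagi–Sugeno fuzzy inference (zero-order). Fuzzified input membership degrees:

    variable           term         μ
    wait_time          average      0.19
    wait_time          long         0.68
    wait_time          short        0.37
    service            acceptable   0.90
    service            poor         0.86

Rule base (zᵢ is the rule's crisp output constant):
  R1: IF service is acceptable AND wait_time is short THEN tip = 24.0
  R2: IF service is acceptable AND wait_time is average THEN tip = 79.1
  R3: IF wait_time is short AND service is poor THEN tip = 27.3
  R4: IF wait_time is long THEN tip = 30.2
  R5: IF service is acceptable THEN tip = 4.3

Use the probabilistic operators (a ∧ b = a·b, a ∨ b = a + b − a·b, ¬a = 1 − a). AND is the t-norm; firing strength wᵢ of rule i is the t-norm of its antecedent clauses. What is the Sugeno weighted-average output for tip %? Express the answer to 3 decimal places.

R1 (z=24.0): acceptable=0.90, short=0.37; AND[a·b] → w = 0.3330
R2 (z=79.1): acceptable=0.90, average=0.19; AND[a·b] → w = 0.1710
R3 (z=27.3): short=0.37, poor=0.86; AND[a·b] → w = 0.3182
R4 (z=30.2): long=0.68 → w = 0.6800
R5 (z=4.3): acceptable=0.90 → w = 0.9000
Weighted average = (0.3330·24.0 + 0.1710·79.1 + 0.3182·27.3 + 0.6800·30.2 + 0.9000·4.3) / (0.3330 + 0.1710 + 0.3182 + 0.6800 + 0.9000)
  = 54.6110 / 2.4022 = 22.734

22.734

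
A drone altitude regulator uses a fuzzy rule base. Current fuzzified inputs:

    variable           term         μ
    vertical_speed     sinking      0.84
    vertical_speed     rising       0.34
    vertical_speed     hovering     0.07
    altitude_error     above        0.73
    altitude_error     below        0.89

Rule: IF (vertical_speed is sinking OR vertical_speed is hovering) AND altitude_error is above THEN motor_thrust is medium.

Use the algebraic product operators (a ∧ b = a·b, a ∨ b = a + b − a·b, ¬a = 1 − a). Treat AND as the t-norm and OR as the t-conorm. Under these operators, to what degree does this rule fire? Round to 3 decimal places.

firing strength: (sinking=0.84 OR hovering=0.07) = 0.8512; AND[a·b] with above=0.73 → w = 0.6214

0.621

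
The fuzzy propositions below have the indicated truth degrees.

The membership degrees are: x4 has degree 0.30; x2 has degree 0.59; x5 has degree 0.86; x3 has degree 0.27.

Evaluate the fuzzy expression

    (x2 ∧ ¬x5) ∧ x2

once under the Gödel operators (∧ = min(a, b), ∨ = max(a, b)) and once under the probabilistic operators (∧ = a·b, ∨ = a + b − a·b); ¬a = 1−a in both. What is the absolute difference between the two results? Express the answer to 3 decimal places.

Under Gödel:
  ¬x5 = 1 − 0.86 = 0.14
  x2 ∧ ¬x5 = min(a, b) on (0.59, 0.14) = 0.14
  (x2 ∧ ¬x5) ∧ x2 = min(a, b) on (0.14, 0.59) = 0.14
  → value = 0.1400
Under probabilistic:
  ¬x5 = 1 − 0.8600 = 0.1400
  x2 ∧ ¬x5 = a·b on (0.5900, 0.1400) = 0.0826
  (x2 ∧ ¬x5) ∧ x2 = a·b on (0.0826, 0.5900) = 0.0487
  → value = 0.0487
|0.1400 − 0.0487| = 0.091

0.091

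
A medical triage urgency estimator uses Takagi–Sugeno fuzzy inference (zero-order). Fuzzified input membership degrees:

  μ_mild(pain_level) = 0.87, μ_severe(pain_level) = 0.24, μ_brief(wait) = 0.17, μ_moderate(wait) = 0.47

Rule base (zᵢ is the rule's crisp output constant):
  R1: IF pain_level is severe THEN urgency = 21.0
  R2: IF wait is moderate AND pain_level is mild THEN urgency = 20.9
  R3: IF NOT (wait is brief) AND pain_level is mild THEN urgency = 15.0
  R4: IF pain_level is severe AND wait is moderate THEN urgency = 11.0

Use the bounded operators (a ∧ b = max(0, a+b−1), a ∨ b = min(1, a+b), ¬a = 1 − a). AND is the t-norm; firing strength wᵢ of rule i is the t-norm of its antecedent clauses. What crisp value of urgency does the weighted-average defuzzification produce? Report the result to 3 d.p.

17.692

R1 (z=21.0): severe=0.24 → w = 0.24
R2 (z=20.9): moderate=0.47, mild=0.87; AND[max(0, a+b−1)] → w = 0.34
R3 (z=15.0): ¬brief=1−0.17=0.83, mild=0.87; AND[max(0, a+b−1)] → w = 0.70
R4 (z=11.0): severe=0.24, moderate=0.47; AND[max(0, a+b−1)] → w = 0.00
Weighted average = (0.24·21.0 + 0.34·20.9 + 0.70·15.0 + 0.00·11.0) / (0.24 + 0.34 + 0.70 + 0.00)
  = 22.6460 / 1.2800 = 17.692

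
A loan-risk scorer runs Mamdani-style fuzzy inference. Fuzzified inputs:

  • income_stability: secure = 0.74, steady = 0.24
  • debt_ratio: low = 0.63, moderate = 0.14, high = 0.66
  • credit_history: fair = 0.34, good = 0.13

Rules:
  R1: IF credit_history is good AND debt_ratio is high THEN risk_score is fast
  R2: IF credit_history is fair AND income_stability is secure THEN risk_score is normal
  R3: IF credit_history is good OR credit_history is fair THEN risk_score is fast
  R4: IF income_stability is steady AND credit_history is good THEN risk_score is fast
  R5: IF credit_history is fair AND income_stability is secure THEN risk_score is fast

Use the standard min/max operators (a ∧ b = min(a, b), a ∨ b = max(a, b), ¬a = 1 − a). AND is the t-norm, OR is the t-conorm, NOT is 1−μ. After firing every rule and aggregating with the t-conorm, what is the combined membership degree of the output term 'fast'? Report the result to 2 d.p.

R1: good=0.13, high=0.66; AND[min(a, b)] → w = 0.13
R2: fair=0.34, secure=0.74; AND[min(a, b)] → w = 0.34
R3: good=0.13, fair=0.34; OR[max(a, b)] → w = 0.34
R4: steady=0.24, good=0.13; AND[min(a, b)] → w = 0.13
R5: fair=0.34, secure=0.74; AND[min(a, b)] → w = 0.34
Rules with consequent 'fast': {R1, R3, R4, R5} → strengths 0.13, 0.34, 0.13, 0.34
Aggregate via t-conorm [max(a, b)]: 0.34

0.34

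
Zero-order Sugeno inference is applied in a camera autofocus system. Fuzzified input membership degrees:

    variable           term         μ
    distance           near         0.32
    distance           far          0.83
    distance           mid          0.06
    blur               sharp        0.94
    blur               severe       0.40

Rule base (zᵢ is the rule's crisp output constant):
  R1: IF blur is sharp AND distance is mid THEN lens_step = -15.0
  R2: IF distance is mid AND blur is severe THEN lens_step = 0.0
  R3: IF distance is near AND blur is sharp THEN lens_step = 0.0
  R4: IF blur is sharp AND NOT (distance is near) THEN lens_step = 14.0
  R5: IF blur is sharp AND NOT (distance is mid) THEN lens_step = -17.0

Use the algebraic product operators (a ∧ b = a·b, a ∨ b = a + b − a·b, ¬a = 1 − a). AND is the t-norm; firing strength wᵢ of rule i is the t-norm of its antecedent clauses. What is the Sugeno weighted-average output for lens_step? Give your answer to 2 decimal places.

R1 (z=-15.0): sharp=0.94, mid=0.06; AND[a·b] → w = 0.0564
R2 (z=0.0): mid=0.06, severe=0.40; AND[a·b] → w = 0.0240
R3 (z=0.0): near=0.32, sharp=0.94; AND[a·b] → w = 0.3008
R4 (z=14.0): sharp=0.94, ¬near=1−0.32=0.68; AND[a·b] → w = 0.6392
R5 (z=-17.0): sharp=0.94, ¬mid=1−0.06=0.94; AND[a·b] → w = 0.8836
Weighted average = (0.0564·-15.0 + 0.0240·0.0 + 0.3008·0.0 + 0.6392·14.0 + 0.8836·-17.0) / (0.0564 + 0.0240 + 0.3008 + 0.6392 + 0.8836)
  = -6.9184 / 1.9040 = -3.63

-3.63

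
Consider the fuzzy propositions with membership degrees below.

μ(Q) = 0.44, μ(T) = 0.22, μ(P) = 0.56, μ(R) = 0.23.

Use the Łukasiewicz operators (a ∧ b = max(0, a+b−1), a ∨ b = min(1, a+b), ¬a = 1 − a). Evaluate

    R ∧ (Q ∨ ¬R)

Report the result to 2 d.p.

0.23

¬R = 1 − 0.23 = 0.77
Q ∨ ¬R = min(1, a+b) on (0.44, 0.77) = 1.00
R ∧ (Q ∨ ¬R) = max(0, a+b−1) on (0.23, 1.00) = 0.23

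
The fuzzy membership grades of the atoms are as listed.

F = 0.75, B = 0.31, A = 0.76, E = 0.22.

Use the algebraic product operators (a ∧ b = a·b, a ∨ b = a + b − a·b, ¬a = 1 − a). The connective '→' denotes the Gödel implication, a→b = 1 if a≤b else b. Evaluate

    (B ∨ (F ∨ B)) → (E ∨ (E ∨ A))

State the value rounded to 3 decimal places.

0.854

F ∨ B = a + b − a·b on (0.7500, 0.3100) = 0.8275
B ∨ (F ∨ B) = a + b − a·b on (0.3100, 0.8275) = 0.8810
E ∨ A = a + b − a·b on (0.2200, 0.7600) = 0.8128
E ∨ (E ∨ A) = a + b − a·b on (0.2200, 0.8128) = 0.8540
(B ∨ (F ∨ B)) → (E ∨ (E ∨ A))  [Gödel: 1 if a≤b else b] with a=0.8810, b=0.8540 → 0.8540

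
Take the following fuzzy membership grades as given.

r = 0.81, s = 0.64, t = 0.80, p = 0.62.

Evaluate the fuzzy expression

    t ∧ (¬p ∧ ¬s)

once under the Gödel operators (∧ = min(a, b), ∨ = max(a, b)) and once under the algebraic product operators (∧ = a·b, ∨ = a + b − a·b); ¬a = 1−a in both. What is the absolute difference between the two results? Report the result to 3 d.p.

Under Gödel:
  ¬p = 1 − 0.62 = 0.38
  ¬s = 1 − 0.64 = 0.36
  ¬p ∧ ¬s = min(a, b) on (0.38, 0.36) = 0.36
  t ∧ (¬p ∧ ¬s) = min(a, b) on (0.80, 0.36) = 0.36
  → value = 0.3600
Under algebraic product:
  ¬p = 1 − 0.6200 = 0.3800
  ¬s = 1 − 0.6400 = 0.3600
  ¬p ∧ ¬s = a·b on (0.3800, 0.3600) = 0.1368
  t ∧ (¬p ∧ ¬s) = a·b on (0.8000, 0.1368) = 0.1094
  → value = 0.1094
|0.3600 − 0.1094| = 0.251

0.251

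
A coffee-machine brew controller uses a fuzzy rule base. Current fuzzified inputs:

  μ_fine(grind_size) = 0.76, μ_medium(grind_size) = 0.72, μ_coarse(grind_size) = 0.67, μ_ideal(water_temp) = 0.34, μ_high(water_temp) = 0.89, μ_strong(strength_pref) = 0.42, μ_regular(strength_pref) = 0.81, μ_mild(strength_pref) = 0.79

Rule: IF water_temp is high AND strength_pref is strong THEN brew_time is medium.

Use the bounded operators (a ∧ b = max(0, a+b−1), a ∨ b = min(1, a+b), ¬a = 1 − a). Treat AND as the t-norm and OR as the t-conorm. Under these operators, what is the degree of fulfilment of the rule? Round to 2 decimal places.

0.31

firing strength: high=0.89, strong=0.42; AND[max(0, a+b−1)] → w = 0.31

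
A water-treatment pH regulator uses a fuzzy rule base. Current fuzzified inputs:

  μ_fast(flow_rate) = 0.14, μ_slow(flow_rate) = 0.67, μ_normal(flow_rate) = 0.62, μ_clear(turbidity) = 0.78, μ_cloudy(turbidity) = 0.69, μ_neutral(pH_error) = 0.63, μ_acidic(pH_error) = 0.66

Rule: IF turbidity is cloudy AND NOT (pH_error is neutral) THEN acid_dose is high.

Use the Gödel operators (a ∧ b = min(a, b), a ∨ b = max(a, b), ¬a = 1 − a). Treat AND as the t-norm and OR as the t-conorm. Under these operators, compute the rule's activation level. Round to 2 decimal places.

0.37

firing strength: cloudy=0.69, ¬neutral=1−0.63=0.37; AND[min(a, b)] → w = 0.37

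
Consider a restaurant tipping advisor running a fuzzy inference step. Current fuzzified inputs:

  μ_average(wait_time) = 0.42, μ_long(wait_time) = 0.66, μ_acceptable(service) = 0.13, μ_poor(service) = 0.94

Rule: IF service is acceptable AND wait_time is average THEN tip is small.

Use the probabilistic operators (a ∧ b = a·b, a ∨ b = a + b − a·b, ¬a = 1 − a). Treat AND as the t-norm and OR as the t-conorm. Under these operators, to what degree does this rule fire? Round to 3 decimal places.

firing strength: acceptable=0.13, average=0.42; AND[a·b] → w = 0.0546

0.055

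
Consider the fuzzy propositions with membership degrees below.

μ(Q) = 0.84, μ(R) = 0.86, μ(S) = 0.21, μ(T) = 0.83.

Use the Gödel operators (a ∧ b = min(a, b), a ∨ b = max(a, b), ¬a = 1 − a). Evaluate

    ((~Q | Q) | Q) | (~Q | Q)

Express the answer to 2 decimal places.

0.84

~Q = 1 − 0.84 = 0.16
~Q | Q = max(a, b) on (0.16, 0.84) = 0.84
(~Q | Q) | Q = max(a, b) on (0.84, 0.84) = 0.84
~Q = 1 − 0.84 = 0.16
~Q | Q = max(a, b) on (0.16, 0.84) = 0.84
((~Q | Q) | Q) | (~Q | Q) = max(a, b) on (0.84, 0.84) = 0.84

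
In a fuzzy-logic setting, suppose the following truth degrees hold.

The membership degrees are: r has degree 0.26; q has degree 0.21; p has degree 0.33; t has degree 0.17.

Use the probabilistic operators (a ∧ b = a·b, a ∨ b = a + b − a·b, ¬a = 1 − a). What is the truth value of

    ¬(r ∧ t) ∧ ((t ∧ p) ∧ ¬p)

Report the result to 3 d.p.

r ∧ t = a·b on (0.2600, 0.1700) = 0.0442
¬(r ∧ t) = 1 − 0.0442 = 0.9558
t ∧ p = a·b on (0.1700, 0.3300) = 0.0561
¬p = 1 − 0.3300 = 0.6700
(t ∧ p) ∧ ¬p = a·b on (0.0561, 0.6700) = 0.0376
¬(r ∧ t) ∧ ((t ∧ p) ∧ ¬p) = a·b on (0.9558, 0.0376) = 0.0359

0.036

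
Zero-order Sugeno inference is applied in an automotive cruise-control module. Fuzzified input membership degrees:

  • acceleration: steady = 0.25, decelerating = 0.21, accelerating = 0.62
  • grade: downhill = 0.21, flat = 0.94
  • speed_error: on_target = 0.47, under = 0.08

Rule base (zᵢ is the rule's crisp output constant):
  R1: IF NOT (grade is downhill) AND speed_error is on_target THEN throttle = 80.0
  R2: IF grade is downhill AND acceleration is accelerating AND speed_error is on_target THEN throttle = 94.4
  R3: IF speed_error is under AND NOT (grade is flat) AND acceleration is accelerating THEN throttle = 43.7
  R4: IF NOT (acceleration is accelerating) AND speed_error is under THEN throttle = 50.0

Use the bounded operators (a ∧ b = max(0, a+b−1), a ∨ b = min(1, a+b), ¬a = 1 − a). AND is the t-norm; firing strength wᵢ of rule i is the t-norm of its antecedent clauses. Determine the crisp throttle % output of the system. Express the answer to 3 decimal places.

R1 (z=80.0): ¬downhill=1−0.21=0.79, on_target=0.47; AND[max(0, a+b−1)] → w = 0.26
R2 (z=94.4): downhill=0.21, accelerating=0.62, on_target=0.47; AND[max(0, a+b−1)] → w = 0.00
R3 (z=43.7): under=0.08, ¬flat=1−0.94=0.06, accelerating=0.62; AND[max(0, a+b−1)] → w = 0.00
R4 (z=50.0): ¬accelerating=1−0.62=0.38, under=0.08; AND[max(0, a+b−1)] → w = 0.00
Weighted average = (0.26·80.0 + 0.00·94.4 + 0.00·43.7 + 0.00·50.0) / (0.26 + 0.00 + 0.00 + 0.00)
  = 20.8000 / 0.2600 = 80.000

80.000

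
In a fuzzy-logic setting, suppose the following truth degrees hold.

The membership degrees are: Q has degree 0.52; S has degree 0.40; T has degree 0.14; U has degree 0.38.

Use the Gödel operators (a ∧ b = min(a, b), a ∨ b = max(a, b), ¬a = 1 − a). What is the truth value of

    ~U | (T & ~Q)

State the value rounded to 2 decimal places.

0.62

~U = 1 − 0.38 = 0.62
~Q = 1 − 0.52 = 0.48
T & ~Q = min(a, b) on (0.14, 0.48) = 0.14
~U | (T & ~Q) = max(a, b) on (0.62, 0.14) = 0.62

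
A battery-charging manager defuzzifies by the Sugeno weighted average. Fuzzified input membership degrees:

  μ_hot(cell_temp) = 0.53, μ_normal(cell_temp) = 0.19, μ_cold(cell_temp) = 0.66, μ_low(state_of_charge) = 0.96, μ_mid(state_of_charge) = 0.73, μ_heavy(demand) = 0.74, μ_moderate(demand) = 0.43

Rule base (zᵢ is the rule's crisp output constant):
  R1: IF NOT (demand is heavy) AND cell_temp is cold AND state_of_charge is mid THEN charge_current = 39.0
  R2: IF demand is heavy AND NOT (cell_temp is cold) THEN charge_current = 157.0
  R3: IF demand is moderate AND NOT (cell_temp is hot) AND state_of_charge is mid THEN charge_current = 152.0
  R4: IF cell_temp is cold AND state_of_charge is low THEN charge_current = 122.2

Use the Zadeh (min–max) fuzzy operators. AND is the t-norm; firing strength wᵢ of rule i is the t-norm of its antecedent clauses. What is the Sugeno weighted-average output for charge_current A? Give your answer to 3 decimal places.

R1 (z=39.0): ¬heavy=1−0.74=0.26, cold=0.66, mid=0.73; AND[min(a, b)] → w = 0.26
R2 (z=157.0): heavy=0.74, ¬cold=1−0.66=0.34; AND[min(a, b)] → w = 0.34
R3 (z=152.0): moderate=0.43, ¬hot=1−0.53=0.47, mid=0.73; AND[min(a, b)] → w = 0.43
R4 (z=122.2): cold=0.66, low=0.96; AND[min(a, b)] → w = 0.66
Weighted average = (0.26·39.0 + 0.34·157.0 + 0.43·152.0 + 0.66·122.2) / (0.26 + 0.34 + 0.43 + 0.66)
  = 209.5320 / 1.6900 = 123.983

123.983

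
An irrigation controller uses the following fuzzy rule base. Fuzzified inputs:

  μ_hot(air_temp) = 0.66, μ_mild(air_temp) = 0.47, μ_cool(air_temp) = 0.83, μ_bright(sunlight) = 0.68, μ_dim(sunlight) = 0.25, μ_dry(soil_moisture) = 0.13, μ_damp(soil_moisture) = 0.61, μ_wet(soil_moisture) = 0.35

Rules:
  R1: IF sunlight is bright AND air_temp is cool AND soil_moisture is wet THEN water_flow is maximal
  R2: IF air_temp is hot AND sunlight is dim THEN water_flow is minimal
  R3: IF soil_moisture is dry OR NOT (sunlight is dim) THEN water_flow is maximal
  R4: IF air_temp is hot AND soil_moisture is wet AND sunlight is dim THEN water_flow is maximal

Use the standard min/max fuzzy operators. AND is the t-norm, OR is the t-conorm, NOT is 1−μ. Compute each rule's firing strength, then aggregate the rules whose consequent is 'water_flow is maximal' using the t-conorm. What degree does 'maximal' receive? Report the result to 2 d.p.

0.75

R1: bright=0.68, cool=0.83, wet=0.35; AND[min(a, b)] → w = 0.35
R2: hot=0.66, dim=0.25; AND[min(a, b)] → w = 0.25
R3: dry=0.13, ¬dim=1−0.25=0.75; OR[max(a, b)] → w = 0.75
R4: hot=0.66, wet=0.35, dim=0.25; AND[min(a, b)] → w = 0.25
Rules with consequent 'maximal': {R1, R3, R4} → strengths 0.35, 0.75, 0.25
Aggregate via t-conorm [max(a, b)]: 0.75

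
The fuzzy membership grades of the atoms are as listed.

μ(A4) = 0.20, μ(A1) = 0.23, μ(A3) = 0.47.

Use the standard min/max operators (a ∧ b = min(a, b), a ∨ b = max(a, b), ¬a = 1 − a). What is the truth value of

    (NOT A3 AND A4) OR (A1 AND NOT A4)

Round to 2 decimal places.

NOT A3 = 1 − 0.47 = 0.53
NOT A3 AND A4 = min(a, b) on (0.53, 0.20) = 0.20
NOT A4 = 1 − 0.20 = 0.80
A1 AND NOT A4 = min(a, b) on (0.23, 0.80) = 0.23
(NOT A3 AND A4) OR (A1 AND NOT A4) = max(a, b) on (0.20, 0.23) = 0.23

0.23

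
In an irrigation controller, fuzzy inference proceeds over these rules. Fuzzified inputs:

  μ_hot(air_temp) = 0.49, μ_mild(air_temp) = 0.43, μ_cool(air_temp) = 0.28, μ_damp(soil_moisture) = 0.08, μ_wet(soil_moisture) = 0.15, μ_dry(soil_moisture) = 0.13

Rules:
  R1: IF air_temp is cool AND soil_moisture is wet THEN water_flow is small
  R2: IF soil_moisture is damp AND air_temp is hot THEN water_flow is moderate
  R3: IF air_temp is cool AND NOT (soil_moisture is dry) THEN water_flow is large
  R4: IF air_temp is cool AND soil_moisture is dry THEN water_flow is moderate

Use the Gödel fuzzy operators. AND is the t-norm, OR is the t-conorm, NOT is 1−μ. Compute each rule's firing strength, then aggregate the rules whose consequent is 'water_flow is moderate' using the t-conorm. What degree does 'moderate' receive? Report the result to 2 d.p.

R1: cool=0.28, wet=0.15; AND[min(a, b)] → w = 0.15
R2: damp=0.08, hot=0.49; AND[min(a, b)] → w = 0.08
R3: cool=0.28, ¬dry=1−0.13=0.87; AND[min(a, b)] → w = 0.28
R4: cool=0.28, dry=0.13; AND[min(a, b)] → w = 0.13
Rules with consequent 'moderate': {R2, R4} → strengths 0.08, 0.13
Aggregate via t-conorm [max(a, b)]: 0.13

0.13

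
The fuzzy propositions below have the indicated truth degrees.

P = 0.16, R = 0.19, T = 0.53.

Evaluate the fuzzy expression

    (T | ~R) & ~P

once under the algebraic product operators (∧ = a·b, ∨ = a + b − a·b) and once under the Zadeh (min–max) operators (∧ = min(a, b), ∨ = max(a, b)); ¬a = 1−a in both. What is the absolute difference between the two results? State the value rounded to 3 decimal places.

Under algebraic product:
  ~R = 1 − 0.1900 = 0.8100
  T | ~R = a + b − a·b on (0.5300, 0.8100) = 0.9107
  ~P = 1 − 0.1600 = 0.8400
  (T | ~R) & ~P = a·b on (0.9107, 0.8400) = 0.7650
  → value = 0.7650
Under Zadeh (min–max):
  ~R = 1 − 0.19 = 0.81
  T | ~R = max(a, b) on (0.53, 0.81) = 0.81
  ~P = 1 − 0.16 = 0.84
  (T | ~R) & ~P = min(a, b) on (0.81, 0.84) = 0.81
  → value = 0.8100
|0.7650 − 0.8100| = 0.045

0.045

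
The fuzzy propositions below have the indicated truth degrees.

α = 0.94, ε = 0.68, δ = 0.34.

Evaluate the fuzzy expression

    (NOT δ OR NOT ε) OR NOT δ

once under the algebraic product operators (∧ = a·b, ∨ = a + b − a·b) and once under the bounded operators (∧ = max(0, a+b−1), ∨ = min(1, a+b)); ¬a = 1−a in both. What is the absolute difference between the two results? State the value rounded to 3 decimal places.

Under algebraic product:
  NOT δ = 1 − 0.3400 = 0.6600
  NOT ε = 1 − 0.6800 = 0.3200
  NOT δ OR NOT ε = a + b − a·b on (0.6600, 0.3200) = 0.7688
  NOT δ = 1 − 0.3400 = 0.6600
  (NOT δ OR NOT ε) OR NOT δ = a + b − a·b on (0.7688, 0.6600) = 0.9214
  → value = 0.9214
Under bounded:
  NOT δ = 1 − 0.34 = 0.66
  NOT ε = 1 − 0.68 = 0.32
  NOT δ OR NOT ε = min(1, a+b) on (0.66, 0.32) = 0.98
  NOT δ = 1 − 0.34 = 0.66
  (NOT δ OR NOT ε) OR NOT δ = min(1, a+b) on (0.98, 0.66) = 1.00
  → value = 1.0000
|0.9214 − 1.0000| = 0.079

0.079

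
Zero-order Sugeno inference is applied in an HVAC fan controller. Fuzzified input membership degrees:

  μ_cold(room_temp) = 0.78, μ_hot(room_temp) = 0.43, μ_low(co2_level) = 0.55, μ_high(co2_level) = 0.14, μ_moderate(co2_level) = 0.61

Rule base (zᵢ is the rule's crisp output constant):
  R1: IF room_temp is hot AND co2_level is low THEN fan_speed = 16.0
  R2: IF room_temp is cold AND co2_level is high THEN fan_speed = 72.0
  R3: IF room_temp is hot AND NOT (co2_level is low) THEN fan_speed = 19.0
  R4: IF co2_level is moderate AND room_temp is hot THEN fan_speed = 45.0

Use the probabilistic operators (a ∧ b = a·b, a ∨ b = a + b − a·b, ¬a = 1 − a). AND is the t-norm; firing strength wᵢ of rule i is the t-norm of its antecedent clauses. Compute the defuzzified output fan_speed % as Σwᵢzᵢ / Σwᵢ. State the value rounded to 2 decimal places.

33.84

R1 (z=16.0): hot=0.43, low=0.55; AND[a·b] → w = 0.2365
R2 (z=72.0): cold=0.78, high=0.14; AND[a·b] → w = 0.1092
R3 (z=19.0): hot=0.43, ¬low=1−0.55=0.45; AND[a·b] → w = 0.1935
R4 (z=45.0): moderate=0.61, hot=0.43; AND[a·b] → w = 0.2623
Weighted average = (0.2365·16.0 + 0.1092·72.0 + 0.1935·19.0 + 0.2623·45.0) / (0.2365 + 0.1092 + 0.1935 + 0.2623)
  = 27.1264 / 0.8015 = 33.84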